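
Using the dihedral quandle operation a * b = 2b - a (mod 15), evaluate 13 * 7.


13 * 7 = 2*7 - 13 mod 15
= 14 - 13 mod 15
= 1 mod 15 = 1

1


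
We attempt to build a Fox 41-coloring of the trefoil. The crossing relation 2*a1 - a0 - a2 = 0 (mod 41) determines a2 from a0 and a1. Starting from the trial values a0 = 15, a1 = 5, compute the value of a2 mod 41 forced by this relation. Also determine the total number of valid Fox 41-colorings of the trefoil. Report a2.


Step 1: Apply the given crossing relation 2*a1 - a0 - a2 = 0 (mod 41).
  a2 = 2*a1 - a0 mod 41
  a2 = 2*5 - 15 mod 41
  a2 = 10 - 15 mod 41
  a2 = -5 mod 41 = 36
Step 2: The trefoil has determinant 3.
  Number of Fox p-colorings (p prime) is p^2 if p = 3, else p.
  Since 41 does not divide 3, only trivial (constant) colorings exist.
  (So the trial a0 = 15, a1 = 5 with a0 != a1 does NOT extend to a valid coloring of the whole trefoil: the other two crossing relations require 3*(a1 - a0) = 0 (mod 41), which fails.)
  Total colorings = 41
Step 3: a2 = 36, total Fox 41-colorings = 41

36


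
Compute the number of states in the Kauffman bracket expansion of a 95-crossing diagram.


Each crossing contributes 2 choices (A-smoothing or B-smoothing).
Total states = 2^95 = 39614081257132168796771975168

39614081257132168796771975168


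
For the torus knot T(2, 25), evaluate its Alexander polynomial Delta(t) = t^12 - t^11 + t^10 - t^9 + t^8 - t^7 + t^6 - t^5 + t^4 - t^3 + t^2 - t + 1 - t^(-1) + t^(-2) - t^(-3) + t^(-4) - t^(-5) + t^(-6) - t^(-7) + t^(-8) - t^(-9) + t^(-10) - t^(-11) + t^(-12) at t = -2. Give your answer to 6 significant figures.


Substituting t = -2 into Delta(t) = t^12 - t^11 + t^10 - t^9 + t^8 - t^7 + t^6 - t^5 + t^4 - t^3 + t^2 - t + 1 - t^(-1) + t^(-2) - t^(-3) + t^(-4) - t^(-5) + t^(-6) - t^(-7) + t^(-8) - t^(-9) + t^(-10) - t^(-11) + t^(-12):
Term values: (4096) + (2048) + (1024) + (512) + (256) + (128) + (64) + (32) + (16) + (8) + (4) + (2) + (1) + (0.5) + (0.25) + (0.125) + (0.0625) + (0.03125) + (0.015625) + (0.0078125) + (0.00390625) + (0.00195312) + (0.000976562) + (0.000488281) + (0.000244141)
Sum = 8191.999756
Rounded to 6 significant figures: 8192

8192


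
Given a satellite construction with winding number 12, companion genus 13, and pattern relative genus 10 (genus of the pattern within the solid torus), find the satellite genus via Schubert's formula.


Schubert: g(satellite) = g_rel(pattern) + |winding| * g(companion),
where g_rel(pattern) is the genus of the pattern relative to the solid torus.
= 10 + 12 * 13
= 10 + 156 = 166

166


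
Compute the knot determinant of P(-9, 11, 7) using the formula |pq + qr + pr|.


Step 1: Compute pq + qr + pr.
pq = (-9)*11 = -99
qr = 11*7 = 77
pr = (-9)*7 = -63
pq + qr + pr = -99 + 77 + (-63) = -85
Step 2: Take absolute value.
det(P(-9,11,7)) = |-85| = 85

85


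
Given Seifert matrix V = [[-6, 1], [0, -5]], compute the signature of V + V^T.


Step 1: V + V^T = [[-12, 1], [1, -10]]
Step 2: trace = -22, det = 119
Step 3: Discriminant = (-22)^2 - 4*119 = 8
Step 4: Eigenvalues: -9.58579, -12.4142
Step 5: Signature = (# positive eigenvalues) - (# negative eigenvalues) = -2

-2


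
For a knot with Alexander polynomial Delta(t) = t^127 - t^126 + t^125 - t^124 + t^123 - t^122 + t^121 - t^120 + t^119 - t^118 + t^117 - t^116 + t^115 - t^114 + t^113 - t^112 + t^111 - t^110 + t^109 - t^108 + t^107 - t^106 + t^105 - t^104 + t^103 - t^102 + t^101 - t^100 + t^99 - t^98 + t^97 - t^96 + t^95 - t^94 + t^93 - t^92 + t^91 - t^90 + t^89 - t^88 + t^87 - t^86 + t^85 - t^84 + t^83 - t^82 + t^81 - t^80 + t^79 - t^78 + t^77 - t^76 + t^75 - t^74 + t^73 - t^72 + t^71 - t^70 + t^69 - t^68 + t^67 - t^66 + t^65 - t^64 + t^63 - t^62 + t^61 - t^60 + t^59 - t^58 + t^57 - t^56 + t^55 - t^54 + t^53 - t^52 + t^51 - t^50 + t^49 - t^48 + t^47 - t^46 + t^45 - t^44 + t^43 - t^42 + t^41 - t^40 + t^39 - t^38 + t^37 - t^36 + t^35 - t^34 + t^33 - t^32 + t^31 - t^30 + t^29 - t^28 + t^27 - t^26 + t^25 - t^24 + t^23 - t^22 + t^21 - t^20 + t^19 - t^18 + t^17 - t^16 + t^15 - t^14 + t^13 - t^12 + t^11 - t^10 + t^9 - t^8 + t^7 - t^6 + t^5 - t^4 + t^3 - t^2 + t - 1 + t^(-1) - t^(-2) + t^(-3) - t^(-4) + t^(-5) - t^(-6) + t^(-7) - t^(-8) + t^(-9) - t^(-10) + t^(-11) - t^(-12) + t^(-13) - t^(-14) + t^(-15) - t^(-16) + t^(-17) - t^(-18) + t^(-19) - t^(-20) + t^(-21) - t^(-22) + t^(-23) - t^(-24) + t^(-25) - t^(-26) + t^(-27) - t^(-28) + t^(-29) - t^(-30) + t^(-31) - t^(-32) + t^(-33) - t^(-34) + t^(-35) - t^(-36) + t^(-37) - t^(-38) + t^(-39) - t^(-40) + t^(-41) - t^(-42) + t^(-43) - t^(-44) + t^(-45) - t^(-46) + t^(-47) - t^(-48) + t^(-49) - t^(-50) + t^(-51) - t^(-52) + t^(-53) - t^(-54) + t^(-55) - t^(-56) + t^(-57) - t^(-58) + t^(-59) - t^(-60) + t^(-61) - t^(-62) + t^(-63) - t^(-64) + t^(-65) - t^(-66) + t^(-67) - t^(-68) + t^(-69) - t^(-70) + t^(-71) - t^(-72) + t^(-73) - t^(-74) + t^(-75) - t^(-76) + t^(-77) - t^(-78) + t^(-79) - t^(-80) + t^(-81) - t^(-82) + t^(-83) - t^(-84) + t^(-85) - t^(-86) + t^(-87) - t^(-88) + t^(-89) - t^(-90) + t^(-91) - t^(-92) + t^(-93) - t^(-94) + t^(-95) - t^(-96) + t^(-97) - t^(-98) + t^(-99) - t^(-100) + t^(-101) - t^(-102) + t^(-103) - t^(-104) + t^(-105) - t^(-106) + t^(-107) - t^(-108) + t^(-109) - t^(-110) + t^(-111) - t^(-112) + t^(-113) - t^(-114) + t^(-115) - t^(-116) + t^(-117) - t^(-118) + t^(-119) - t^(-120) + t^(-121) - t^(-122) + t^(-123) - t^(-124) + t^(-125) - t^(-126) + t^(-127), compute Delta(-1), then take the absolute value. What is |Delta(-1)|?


Step 1: The polynomial has 255 terms with alternating signs, exponents from 127 down to -127.
Step 2: Substitute t = -1. The i-th term has coefficient (-1)^i and exponent (m-i),
  so its value is (-1)^i * (-1)^(m-i) = (-1)^m = -1 for every i.
Step 3: All 255 terms equal -1, so Delta(-1) = 255 * (-1) = -255
Step 4: |Delta(-1)| = 255

255


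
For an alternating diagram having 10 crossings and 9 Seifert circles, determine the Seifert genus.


For alternating knots, g = (c - s + 1)/2.
= (10 - 9 + 1)/2
= 2/2 = 1

1


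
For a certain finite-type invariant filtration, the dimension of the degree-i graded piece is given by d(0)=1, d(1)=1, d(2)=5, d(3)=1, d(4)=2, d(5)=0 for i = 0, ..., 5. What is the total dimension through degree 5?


Total dimension = d(0) + d(1) + ... + d(5)
= 1 + 1 + 5 + 1 + 2 + 0
= 10

10


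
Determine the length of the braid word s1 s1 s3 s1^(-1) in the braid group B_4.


The word length counts the number of generators (including inverses).
Listing each generator: s1, s1, s3, s1^(-1)
There are 4 generators in this braid word.

4


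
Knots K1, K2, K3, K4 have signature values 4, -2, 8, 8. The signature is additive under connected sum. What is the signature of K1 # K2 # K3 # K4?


The signature is additive under connected sum.
signature(K1 # K2 # K3 # K4) = (4) + (-2) + (8) + (8)
= 18

18


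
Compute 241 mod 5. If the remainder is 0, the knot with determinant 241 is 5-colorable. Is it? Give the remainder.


Step 1: A knot is p-colorable if and only if p divides its determinant.
Step 2: Compute 241 mod 5.
241 = 48 * 5 + 1
Step 3: 241 mod 5 = 1
Step 4: The knot is 5-colorable: no

1


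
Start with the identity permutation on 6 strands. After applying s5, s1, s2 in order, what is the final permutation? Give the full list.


Starting with identity [1, 2, 3, 4, 5, 6].
Apply generators in sequence:
  After s5: [1, 2, 3, 4, 6, 5]
  After s1: [2, 1, 3, 4, 6, 5]
  After s2: [2, 3, 1, 4, 6, 5]
Final permutation: [2, 3, 1, 4, 6, 5]

[2, 3, 1, 4, 6, 5]


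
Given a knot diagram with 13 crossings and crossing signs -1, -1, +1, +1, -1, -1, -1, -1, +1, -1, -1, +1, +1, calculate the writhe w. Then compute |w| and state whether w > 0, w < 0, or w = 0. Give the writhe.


Step 1: Count positive crossings (+1).
Positive crossings: 5
Step 2: Count negative crossings (-1).
Negative crossings: 8
Step 3: Writhe = (positive) - (negative)
w = 5 - 8 = -3
Step 4: |w| = 3, and w is negative

-3


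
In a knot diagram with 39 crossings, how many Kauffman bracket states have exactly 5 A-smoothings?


We choose which 5 of 39 crossings get A-smoothings.
C(39, 5) = 39! / (5! * 34!)
= 575757

575757


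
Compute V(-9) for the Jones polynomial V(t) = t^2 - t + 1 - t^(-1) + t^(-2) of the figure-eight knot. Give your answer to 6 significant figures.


Substituting t = -9 into V(t) = t^2 - t + 1 - t^(-1) + t^(-2):
  (+)t^(2) = 81
  (-)t^(1) = 9
  (+)t^(0) = 1
  (-)t^(-1) = 0.111111
  (+)t^(-2) = 0.0123457
Sum = (81) + (9) + (1) + (0.111111) + (0.0123457)
= 91.12345679
Rounded to 6 significant figures: 91.1235

91.1235


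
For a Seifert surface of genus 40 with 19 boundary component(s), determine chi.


chi = 2 - 2g - b
= 2 - 2*40 - 19
= 2 - 80 - 19 = -97

-97


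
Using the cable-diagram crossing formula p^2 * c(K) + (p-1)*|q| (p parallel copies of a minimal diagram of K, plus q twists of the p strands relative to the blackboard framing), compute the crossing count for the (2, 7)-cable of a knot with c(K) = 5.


Step 1: Each of the c(K) crossings of the companion diagram becomes p*p = p^2 crossings among the p parallel strands, and each of the |q| twists s_1 s_2 ... s_(p-1) adds (p-1) crossings.
  Crossings = p^2 * c(K) + (p-1)*|q|
Step 2: = 2^2 * 5 + (2-1)*7
Step 3: = 4*5 + 1*7
Step 4: = 20 + 7 = 27

27


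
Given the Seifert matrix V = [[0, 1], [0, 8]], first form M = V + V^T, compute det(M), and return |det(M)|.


Step 1: Form V + V^T where V = [[0, 1], [0, 8]]
  V^T = [[0, 0], [1, 8]]
  V + V^T = [[0, 1], [1, 16]]
Step 2: det(V + V^T) = 0*16 - 1*1
  = 0 - 1 = -1
Step 3: Knot determinant = |det(V + V^T)| = |-1| = 1

1


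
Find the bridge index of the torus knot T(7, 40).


The bridge number of T(p,q) is min(p,q).
min(7, 40) = 7

7


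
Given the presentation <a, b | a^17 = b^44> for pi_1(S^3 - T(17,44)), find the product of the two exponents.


The relation is a^17 = b^44.
Product of exponents = 17 * 44
= 748

748


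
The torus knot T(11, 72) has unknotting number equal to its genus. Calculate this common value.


For a torus knot T(p,q), both the unknotting number and genus equal (p-1)(q-1)/2.
= (11-1)(72-1)/2
= 10*71/2
= 710/2 = 355

355


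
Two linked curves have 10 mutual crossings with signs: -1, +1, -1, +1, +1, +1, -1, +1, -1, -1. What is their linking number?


Step 1: Count positive crossings: 5
Step 2: Count negative crossings: 5
Step 3: Sum of signs = 5 - 5 = 0
Step 4: Linking number = sum/2 = 0/2 = 0

0


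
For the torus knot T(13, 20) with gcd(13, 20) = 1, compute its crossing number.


For a torus knot T(p, q) with gcd(p,q)=1,
the crossing number is min(p*(q-1), q*(p-1)).
p*(q-1) = 13*19 = 247
q*(p-1) = 20*12 = 240
min(247, 240) = 240

240


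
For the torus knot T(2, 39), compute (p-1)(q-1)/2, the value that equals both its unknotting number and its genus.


For a torus knot T(p,q), both the unknotting number and genus equal (p-1)(q-1)/2.
= (2-1)(39-1)/2
= 1*38/2
= 38/2 = 19

19


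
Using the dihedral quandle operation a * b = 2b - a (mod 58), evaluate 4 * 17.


4 * 17 = 2*17 - 4 mod 58
= 34 - 4 mod 58
= 30 mod 58 = 30

30


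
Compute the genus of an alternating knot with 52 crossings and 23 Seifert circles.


For alternating knots, g = (c - s + 1)/2.
= (52 - 23 + 1)/2
= 30/2 = 15

15


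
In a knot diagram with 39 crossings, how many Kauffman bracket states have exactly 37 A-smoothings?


We choose which 37 of 39 crossings get A-smoothings.
C(39, 37) = 39! / (37! * 2!)
= 741

741


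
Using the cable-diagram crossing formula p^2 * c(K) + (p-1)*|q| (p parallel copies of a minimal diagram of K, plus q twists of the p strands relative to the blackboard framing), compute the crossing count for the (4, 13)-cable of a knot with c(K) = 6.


Step 1: Each of the c(K) crossings of the companion diagram becomes p*p = p^2 crossings among the p parallel strands, and each of the |q| twists s_1 s_2 ... s_(p-1) adds (p-1) crossings.
  Crossings = p^2 * c(K) + (p-1)*|q|
Step 2: = 4^2 * 6 + (4-1)*13
Step 3: = 16*6 + 3*13
Step 4: = 96 + 39 = 135

135


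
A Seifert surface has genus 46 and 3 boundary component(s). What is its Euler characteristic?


chi = 2 - 2g - b
= 2 - 2*46 - 3
= 2 - 92 - 3 = -93

-93


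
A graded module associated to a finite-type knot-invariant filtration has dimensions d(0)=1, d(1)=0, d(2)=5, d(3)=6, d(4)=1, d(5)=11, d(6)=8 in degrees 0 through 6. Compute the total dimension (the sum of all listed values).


Total dimension = d(0) + d(1) + ... + d(6)
= 1 + 0 + 5 + 6 + 1 + 11 + 8
= 32

32


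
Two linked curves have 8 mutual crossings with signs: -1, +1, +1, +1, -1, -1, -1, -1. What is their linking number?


Step 1: Count positive crossings: 3
Step 2: Count negative crossings: 5
Step 3: Sum of signs = 3 - 5 = -2
Step 4: Linking number = sum/2 = -2/2 = -1

-1


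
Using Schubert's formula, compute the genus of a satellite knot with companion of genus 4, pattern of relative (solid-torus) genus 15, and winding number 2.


Schubert: g(satellite) = g_rel(pattern) + |winding| * g(companion),
where g_rel(pattern) is the genus of the pattern relative to the solid torus.
= 15 + 2 * 4
= 15 + 8 = 23

23


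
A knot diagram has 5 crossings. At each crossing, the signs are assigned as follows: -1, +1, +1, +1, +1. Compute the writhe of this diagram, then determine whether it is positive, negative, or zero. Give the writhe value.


Step 1: Count positive crossings (+1).
Positive crossings: 4
Step 2: Count negative crossings (-1).
Negative crossings: 1
Step 3: Writhe = (positive) - (negative)
w = 4 - 1 = 3
Step 4: |w| = 3, and w is positive

3


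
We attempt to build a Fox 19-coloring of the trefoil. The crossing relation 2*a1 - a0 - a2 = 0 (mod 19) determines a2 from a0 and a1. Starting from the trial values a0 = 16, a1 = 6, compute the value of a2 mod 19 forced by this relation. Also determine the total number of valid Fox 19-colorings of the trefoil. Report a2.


Step 1: Apply the given crossing relation 2*a1 - a0 - a2 = 0 (mod 19).
  a2 = 2*a1 - a0 mod 19
  a2 = 2*6 - 16 mod 19
  a2 = 12 - 16 mod 19
  a2 = -4 mod 19 = 15
Step 2: The trefoil has determinant 3.
  Number of Fox p-colorings (p prime) is p^2 if p = 3, else p.
  Since 19 does not divide 3, only trivial (constant) colorings exist.
  (So the trial a0 = 16, a1 = 6 with a0 != a1 does NOT extend to a valid coloring of the whole trefoil: the other two crossing relations require 3*(a1 - a0) = 0 (mod 19), which fails.)
  Total colorings = 19
Step 3: a2 = 15, total Fox 19-colorings = 19

15


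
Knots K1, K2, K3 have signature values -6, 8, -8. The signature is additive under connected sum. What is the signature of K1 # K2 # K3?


The signature is additive under connected sum.
signature(K1 # K2 # K3) = (-6) + (8) + (-8)
= -6

-6


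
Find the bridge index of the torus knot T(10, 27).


The bridge number of T(p,q) is min(p,q).
min(10, 27) = 10

10


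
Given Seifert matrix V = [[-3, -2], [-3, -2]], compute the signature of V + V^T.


Step 1: V + V^T = [[-6, -5], [-5, -4]]
Step 2: trace = -10, det = -1
Step 3: Discriminant = (-10)^2 - 4*(-1) = 104
Step 4: Eigenvalues: 0.0990195, -10.099
Step 5: Signature = (# positive eigenvalues) - (# negative eigenvalues) = 0

0


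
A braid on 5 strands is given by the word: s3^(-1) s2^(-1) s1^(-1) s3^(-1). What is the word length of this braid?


The word length counts the number of generators (including inverses).
Listing each generator: s3^(-1), s2^(-1), s1^(-1), s3^(-1)
There are 4 generators in this braid word.

4


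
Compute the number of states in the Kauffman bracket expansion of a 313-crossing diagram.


Each crossing contributes 2 choices (A-smoothing or B-smoothing).
Total states = 2^313 = 16687398718132110018711107079449625895333629080911349765211262561111091607661254297054391304192

16687398718132110018711107079449625895333629080911349765211262561111091607661254297054391304192


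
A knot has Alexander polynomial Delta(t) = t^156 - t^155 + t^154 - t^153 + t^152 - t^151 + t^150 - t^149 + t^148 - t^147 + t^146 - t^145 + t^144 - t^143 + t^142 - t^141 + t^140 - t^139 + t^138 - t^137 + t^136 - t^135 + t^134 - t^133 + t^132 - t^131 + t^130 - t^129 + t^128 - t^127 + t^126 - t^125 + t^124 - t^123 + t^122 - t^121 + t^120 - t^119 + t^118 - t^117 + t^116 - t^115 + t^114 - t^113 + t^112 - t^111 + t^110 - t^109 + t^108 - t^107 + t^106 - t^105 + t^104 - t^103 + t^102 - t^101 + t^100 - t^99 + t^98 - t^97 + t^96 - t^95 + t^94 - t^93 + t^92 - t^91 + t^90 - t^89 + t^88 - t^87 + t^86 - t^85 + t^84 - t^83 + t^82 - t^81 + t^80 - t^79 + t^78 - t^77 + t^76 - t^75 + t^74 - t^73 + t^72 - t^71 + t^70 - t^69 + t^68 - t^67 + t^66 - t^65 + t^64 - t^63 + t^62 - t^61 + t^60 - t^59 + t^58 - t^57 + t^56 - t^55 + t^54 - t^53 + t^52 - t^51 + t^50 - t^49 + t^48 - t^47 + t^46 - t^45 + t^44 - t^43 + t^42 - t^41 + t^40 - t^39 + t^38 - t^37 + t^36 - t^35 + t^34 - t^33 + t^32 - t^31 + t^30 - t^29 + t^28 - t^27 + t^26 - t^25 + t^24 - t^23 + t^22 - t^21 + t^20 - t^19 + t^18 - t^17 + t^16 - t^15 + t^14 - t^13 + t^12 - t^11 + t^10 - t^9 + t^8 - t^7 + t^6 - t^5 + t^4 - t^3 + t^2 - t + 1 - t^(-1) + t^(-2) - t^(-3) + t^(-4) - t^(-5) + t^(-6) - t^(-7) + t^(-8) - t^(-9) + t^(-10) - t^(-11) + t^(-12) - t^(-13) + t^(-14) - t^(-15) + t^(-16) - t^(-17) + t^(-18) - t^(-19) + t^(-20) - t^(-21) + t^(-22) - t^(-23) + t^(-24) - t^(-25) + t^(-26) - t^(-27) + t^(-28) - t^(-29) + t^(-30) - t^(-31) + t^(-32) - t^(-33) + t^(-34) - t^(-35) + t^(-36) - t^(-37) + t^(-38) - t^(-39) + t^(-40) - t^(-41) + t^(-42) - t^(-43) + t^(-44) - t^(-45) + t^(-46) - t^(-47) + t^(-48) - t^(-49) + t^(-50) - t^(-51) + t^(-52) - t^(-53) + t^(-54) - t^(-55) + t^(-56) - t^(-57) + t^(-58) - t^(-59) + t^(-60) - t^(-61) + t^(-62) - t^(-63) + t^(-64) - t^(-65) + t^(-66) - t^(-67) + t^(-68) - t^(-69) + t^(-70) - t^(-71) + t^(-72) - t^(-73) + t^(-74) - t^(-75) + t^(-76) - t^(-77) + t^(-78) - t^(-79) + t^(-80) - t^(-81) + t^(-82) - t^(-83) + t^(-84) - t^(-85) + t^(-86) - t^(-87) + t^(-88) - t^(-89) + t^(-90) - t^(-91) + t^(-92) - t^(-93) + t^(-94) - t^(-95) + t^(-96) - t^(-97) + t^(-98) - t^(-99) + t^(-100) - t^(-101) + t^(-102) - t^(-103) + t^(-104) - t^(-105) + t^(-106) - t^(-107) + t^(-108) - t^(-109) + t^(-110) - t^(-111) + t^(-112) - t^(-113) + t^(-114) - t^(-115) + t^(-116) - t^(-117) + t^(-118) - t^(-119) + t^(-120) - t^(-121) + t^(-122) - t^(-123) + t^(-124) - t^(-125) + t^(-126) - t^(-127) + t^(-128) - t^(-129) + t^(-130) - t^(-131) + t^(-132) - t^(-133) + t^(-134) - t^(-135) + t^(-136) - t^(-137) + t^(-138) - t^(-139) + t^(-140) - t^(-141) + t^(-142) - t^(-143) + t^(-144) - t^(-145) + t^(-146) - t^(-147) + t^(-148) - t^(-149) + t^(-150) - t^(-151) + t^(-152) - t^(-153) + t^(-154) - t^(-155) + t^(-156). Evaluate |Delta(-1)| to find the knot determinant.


Step 1: The polynomial has 313 terms with alternating signs, exponents from 156 down to -156.
Step 2: Substitute t = -1. The i-th term has coefficient (-1)^i and exponent (m-i),
  so its value is (-1)^i * (-1)^(m-i) = (-1)^m = 1 for every i.
Step 3: All 313 terms equal 1, so Delta(-1) = 313 * (1) = 313
Step 4: |Delta(-1)| = 313

313


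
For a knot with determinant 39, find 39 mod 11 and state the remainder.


Step 1: A knot is p-colorable if and only if p divides its determinant.
Step 2: Compute 39 mod 11.
39 = 3 * 11 + 6
Step 3: 39 mod 11 = 6
Step 4: The knot is 11-colorable: no

6


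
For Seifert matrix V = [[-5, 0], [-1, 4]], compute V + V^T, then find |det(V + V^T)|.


Step 1: Form V + V^T where V = [[-5, 0], [-1, 4]]
  V^T = [[-5, -1], [0, 4]]
  V + V^T = [[-10, -1], [-1, 8]]
Step 2: det(V + V^T) = (-10)*8 - (-1)*(-1)
  = -80 - 1 = -81
Step 3: Knot determinant = |det(V + V^T)| = |-81| = 81

81


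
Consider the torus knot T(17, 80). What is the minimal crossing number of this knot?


For a torus knot T(p, q) with gcd(p,q)=1,
the crossing number is min(p*(q-1), q*(p-1)).
p*(q-1) = 17*79 = 1343
q*(p-1) = 80*16 = 1280
min(1343, 1280) = 1280

1280


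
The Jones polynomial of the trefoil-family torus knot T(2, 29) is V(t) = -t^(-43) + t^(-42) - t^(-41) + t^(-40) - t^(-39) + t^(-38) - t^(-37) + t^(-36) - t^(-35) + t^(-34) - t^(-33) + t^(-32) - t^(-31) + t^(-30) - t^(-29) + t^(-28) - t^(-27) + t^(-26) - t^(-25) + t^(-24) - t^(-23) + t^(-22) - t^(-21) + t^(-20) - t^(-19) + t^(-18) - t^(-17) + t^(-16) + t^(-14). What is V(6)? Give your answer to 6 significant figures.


Substituting t = 6 into V(t) = -t^(-43) + t^(-42) - t^(-41) + t^(-40) - t^(-39) + t^(-38) - t^(-37) + t^(-36) - t^(-35) + t^(-34) - t^(-33) + t^(-32) - t^(-31) + t^(-30) - t^(-29) + t^(-28) - t^(-27) + t^(-26) - t^(-25) + t^(-24) - t^(-23) + t^(-22) - t^(-21) + t^(-20) - t^(-19) + t^(-18) - t^(-17) + t^(-16) + t^(-14):
  (-)t^(-43) = -3.46335e-34
  (+)t^(-42) = 2.07801e-33
  (-)t^(-41) = -1.24681e-32
  (+)t^(-40) = 7.48083e-32
  (-)t^(-39) = -4.4885e-31
  (+)t^(-38) = 2.6931e-30
  (-)t^(-37) = -1.61586e-29
  (+)t^(-36) = 9.69516e-29
  (-)t^(-35) = -5.8171e-28
  (+)t^(-34) = 3.49026e-27
  (-)t^(-33) = -2.09415e-26
  (+)t^(-32) = 1.25649e-25
  (-)t^(-31) = -7.53896e-25
  (+)t^(-30) = 4.52337e-24
  (-)t^(-29) = -2.71402e-23
  (+)t^(-28) = 1.62841e-22
  (-)t^(-27) = -9.77049e-22
  (+)t^(-26) = 5.86229e-21
  (-)t^(-25) = -3.51738e-20
  (+)t^(-24) = 2.11043e-19
  (-)t^(-23) = -1.26626e-18
  (+)t^(-22) = 7.59753e-18
  (-)t^(-21) = -4.55852e-17
  (+)t^(-20) = 2.73511e-16
  (-)t^(-19) = -1.64107e-15
  (+)t^(-18) = 9.8464e-15
  (-)t^(-17) = -5.90784e-14
  (+)t^(-16) = 3.5447e-13
  (+)t^(-14) = 1.27609e-11
Sum = (-3.46335e-34) + (2.07801e-33) + (-1.24681e-32) + (7.48083e-32) + (-4.4885e-31) + (2.6931e-30) + (-1.61586e-29) + (9.69516e-29) + (-5.8171e-28) + (3.49026e-27) + (-2.09415e-26) + (1.25649e-25) + (-7.53896e-25) + (4.52337e-24) + (-2.71402e-23) + (1.62841e-22) + (-9.77049e-22) + (5.86229e-21) + (-3.51738e-20) + (2.11043e-19) + (-1.26626e-18) + (7.59753e-18) + (-4.55852e-17) + (2.73511e-16) + (-1.64107e-15) + (9.8464e-15) + (-5.90784e-14) + (3.5447e-13) + (1.27609e-11)
= 1.306476673e-11
Rounded to 6 significant figures: 1.30648e-11

1.30648e-11


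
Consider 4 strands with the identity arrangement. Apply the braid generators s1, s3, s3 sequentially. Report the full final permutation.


Starting with identity [1, 2, 3, 4].
Apply generators in sequence:
  After s1: [2, 1, 3, 4]
  After s3: [2, 1, 4, 3]
  After s3: [2, 1, 3, 4]
Final permutation: [2, 1, 3, 4]

[2, 1, 3, 4]


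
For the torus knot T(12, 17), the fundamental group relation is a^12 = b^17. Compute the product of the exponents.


The relation is a^12 = b^17.
Product of exponents = 12 * 17
= 204

204


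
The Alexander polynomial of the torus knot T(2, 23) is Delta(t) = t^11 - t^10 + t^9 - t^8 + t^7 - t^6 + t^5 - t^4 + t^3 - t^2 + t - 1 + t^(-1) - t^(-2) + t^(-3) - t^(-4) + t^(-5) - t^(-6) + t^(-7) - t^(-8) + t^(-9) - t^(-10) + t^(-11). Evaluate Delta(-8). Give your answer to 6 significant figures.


Substituting t = -8 into Delta(t) = t^11 - t^10 + t^9 - t^8 + t^7 - t^6 + t^5 - t^4 + t^3 - t^2 + t - 1 + t^(-1) - t^(-2) + t^(-3) - t^(-4) + t^(-5) - t^(-6) + t^(-7) - t^(-8) + t^(-9) - t^(-10) + t^(-11):
Term values: (-8589934592) + (-1073741824) + (-134217728) + (-16777216) + (-2097152) + (-262144) + (-32768) + (-4096) + (-512) + (-64) + (-8) + (-1) + (-0.125) + (-0.015625) + (-0.00195312) + (-0.000244141) + (-3.05176e-05) + (-3.8147e-06) + (-4.76837e-07) + (-5.96046e-08) + (-7.45058e-09) + (-9.31323e-10) + (-1.16415e-10)
Sum = -9817068105
Rounded to 6 significant figures: -9.81707e+09

-9.81707e+09


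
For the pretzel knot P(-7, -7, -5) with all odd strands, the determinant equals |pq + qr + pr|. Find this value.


Step 1: Compute pq + qr + pr.
pq = (-7)*(-7) = 49
qr = (-7)*(-5) = 35
pr = (-7)*(-5) = 35
pq + qr + pr = 49 + 35 + 35 = 119
Step 2: Take absolute value.
det(P(-7,-7,-5)) = |119| = 119

119


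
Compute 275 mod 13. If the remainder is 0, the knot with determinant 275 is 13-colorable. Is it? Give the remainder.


Step 1: A knot is p-colorable if and only if p divides its determinant.
Step 2: Compute 275 mod 13.
275 = 21 * 13 + 2
Step 3: 275 mod 13 = 2
Step 4: The knot is 13-colorable: no

2


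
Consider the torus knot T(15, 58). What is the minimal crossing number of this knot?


For a torus knot T(p, q) with gcd(p,q)=1,
the crossing number is min(p*(q-1), q*(p-1)).
p*(q-1) = 15*57 = 855
q*(p-1) = 58*14 = 812
min(855, 812) = 812

812


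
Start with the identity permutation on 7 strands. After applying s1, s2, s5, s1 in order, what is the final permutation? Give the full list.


Starting with identity [1, 2, 3, 4, 5, 6, 7].
Apply generators in sequence:
  After s1: [2, 1, 3, 4, 5, 6, 7]
  After s2: [2, 3, 1, 4, 5, 6, 7]
  After s5: [2, 3, 1, 4, 6, 5, 7]
  After s1: [3, 2, 1, 4, 6, 5, 7]
Final permutation: [3, 2, 1, 4, 6, 5, 7]

[3, 2, 1, 4, 6, 5, 7]


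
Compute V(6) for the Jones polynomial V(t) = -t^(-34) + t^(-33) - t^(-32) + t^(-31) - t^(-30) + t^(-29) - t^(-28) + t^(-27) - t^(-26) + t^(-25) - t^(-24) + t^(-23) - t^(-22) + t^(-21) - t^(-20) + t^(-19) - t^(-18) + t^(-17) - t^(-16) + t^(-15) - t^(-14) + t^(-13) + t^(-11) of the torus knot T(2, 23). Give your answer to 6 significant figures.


Substituting t = 6 into V(t) = -t^(-34) + t^(-33) - t^(-32) + t^(-31) - t^(-30) + t^(-29) - t^(-28) + t^(-27) - t^(-26) + t^(-25) - t^(-24) + t^(-23) - t^(-22) + t^(-21) - t^(-20) + t^(-19) - t^(-18) + t^(-17) - t^(-16) + t^(-15) - t^(-14) + t^(-13) + t^(-11):
  (-)t^(-34) = -3.49026e-27
  (+)t^(-33) = 2.09415e-26
  (-)t^(-32) = -1.25649e-25
  (+)t^(-31) = 7.53896e-25
  (-)t^(-30) = -4.52337e-24
  (+)t^(-29) = 2.71402e-23
  (-)t^(-28) = -1.62841e-22
  (+)t^(-27) = 9.77049e-22
  (-)t^(-26) = -5.86229e-21
  (+)t^(-25) = 3.51738e-20
  (-)t^(-24) = -2.11043e-19
  (+)t^(-23) = 1.26626e-18
  (-)t^(-22) = -7.59753e-18
  (+)t^(-21) = 4.55852e-17
  (-)t^(-20) = -2.73511e-16
  (+)t^(-19) = 1.64107e-15
  (-)t^(-18) = -9.8464e-15
  (+)t^(-17) = 5.90784e-14
  (-)t^(-16) = -3.5447e-13
  (+)t^(-15) = 2.12682e-12
  (-)t^(-14) = -1.27609e-11
  (+)t^(-13) = 7.65656e-11
  (+)t^(-11) = 2.75636e-09
Sum = (-3.49026e-27) + (2.09415e-26) + (-1.25649e-25) + (7.53896e-25) + (-4.52337e-24) + (2.71402e-23) + (-1.62841e-22) + (9.77049e-22) + (-5.86229e-21) + (3.51738e-20) + (-2.11043e-19) + (1.26626e-18) + (-7.59753e-18) + (4.55852e-17) + (-2.73511e-16) + (1.64107e-15) + (-9.8464e-15) + (5.90784e-14) + (-3.5447e-13) + (2.12682e-12) + (-1.27609e-11) + (7.65656e-11) + (2.75636e-09)
= 2.821989613e-09
Rounded to 6 significant figures: 2.82199e-09

2.82199e-09


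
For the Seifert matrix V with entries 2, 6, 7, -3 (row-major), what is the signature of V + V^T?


Step 1: V + V^T = [[4, 13], [13, -6]]
Step 2: trace = -2, det = -193
Step 3: Discriminant = (-2)^2 - 4*(-193) = 776
Step 4: Eigenvalues: 12.9284, -14.9284
Step 5: Signature = (# positive eigenvalues) - (# negative eigenvalues) = 0

0


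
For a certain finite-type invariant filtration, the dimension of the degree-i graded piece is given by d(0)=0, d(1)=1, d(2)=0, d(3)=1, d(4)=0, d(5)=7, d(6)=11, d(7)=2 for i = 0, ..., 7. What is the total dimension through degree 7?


Total dimension = d(0) + d(1) + ... + d(7)
= 0 + 1 + 0 + 1 + 0 + 7 + 11 + 2
= 22

22


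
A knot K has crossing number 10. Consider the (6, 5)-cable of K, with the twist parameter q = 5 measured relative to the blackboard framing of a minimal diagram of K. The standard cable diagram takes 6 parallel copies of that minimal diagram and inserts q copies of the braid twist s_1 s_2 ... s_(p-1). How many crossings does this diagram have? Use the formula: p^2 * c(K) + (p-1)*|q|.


Step 1: Each of the c(K) crossings of the companion diagram becomes p*p = p^2 crossings among the p parallel strands, and each of the |q| twists s_1 s_2 ... s_(p-1) adds (p-1) crossings.
  Crossings = p^2 * c(K) + (p-1)*|q|
Step 2: = 6^2 * 10 + (6-1)*5
Step 3: = 36*10 + 5*5
Step 4: = 360 + 25 = 385

385


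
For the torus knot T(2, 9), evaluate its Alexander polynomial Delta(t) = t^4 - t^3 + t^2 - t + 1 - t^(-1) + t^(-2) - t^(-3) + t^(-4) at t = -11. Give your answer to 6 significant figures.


Substituting t = -11 into Delta(t) = t^4 - t^3 + t^2 - t + 1 - t^(-1) + t^(-2) - t^(-3) + t^(-4):
Term values: (14641) + (1331) + (121) + (11) + (1) + (0.0909091) + (0.00826446) + (0.000751315) + (6.83013e-05)
Sum = 16105.09999
Rounded to 6 significant figures: 16105.1

16105.1


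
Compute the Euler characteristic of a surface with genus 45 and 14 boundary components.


chi = 2 - 2g - b
= 2 - 2*45 - 14
= 2 - 90 - 14 = -102

-102


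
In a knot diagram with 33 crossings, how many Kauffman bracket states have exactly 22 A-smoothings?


We choose which 22 of 33 crossings get A-smoothings.
C(33, 22) = 33! / (22! * 11!)
= 193536720

193536720


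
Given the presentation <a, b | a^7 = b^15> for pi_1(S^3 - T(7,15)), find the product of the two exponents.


The relation is a^7 = b^15.
Product of exponents = 7 * 15
= 105

105


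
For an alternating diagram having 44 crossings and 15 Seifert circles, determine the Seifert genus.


For alternating knots, g = (c - s + 1)/2.
= (44 - 15 + 1)/2
= 30/2 = 15

15


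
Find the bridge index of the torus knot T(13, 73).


The bridge number of T(p,q) is min(p,q).
min(13, 73) = 13

13


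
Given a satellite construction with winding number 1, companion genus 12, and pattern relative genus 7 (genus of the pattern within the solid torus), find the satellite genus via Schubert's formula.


Schubert: g(satellite) = g_rel(pattern) + |winding| * g(companion),
where g_rel(pattern) is the genus of the pattern relative to the solid torus.
= 7 + 1 * 12
= 7 + 12 = 19

19


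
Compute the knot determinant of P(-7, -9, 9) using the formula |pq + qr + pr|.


Step 1: Compute pq + qr + pr.
pq = (-7)*(-9) = 63
qr = (-9)*9 = -81
pr = (-7)*9 = -63
pq + qr + pr = 63 + (-81) + (-63) = -81
Step 2: Take absolute value.
det(P(-7,-9,9)) = |-81| = 81

81


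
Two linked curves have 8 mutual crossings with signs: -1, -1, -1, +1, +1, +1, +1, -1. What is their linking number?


Step 1: Count positive crossings: 4
Step 2: Count negative crossings: 4
Step 3: Sum of signs = 4 - 4 = 0
Step 4: Linking number = sum/2 = 0/2 = 0

0


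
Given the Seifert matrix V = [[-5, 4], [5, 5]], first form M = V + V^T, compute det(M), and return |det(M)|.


Step 1: Form V + V^T where V = [[-5, 4], [5, 5]]
  V^T = [[-5, 5], [4, 5]]
  V + V^T = [[-10, 9], [9, 10]]
Step 2: det(V + V^T) = (-10)*10 - 9*9
  = -100 - 81 = -181
Step 3: Knot determinant = |det(V + V^T)| = |-181| = 181

181


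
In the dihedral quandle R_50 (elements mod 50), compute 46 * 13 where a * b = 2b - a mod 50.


46 * 13 = 2*13 - 46 mod 50
= 26 - 46 mod 50
= -20 mod 50 = 30

30


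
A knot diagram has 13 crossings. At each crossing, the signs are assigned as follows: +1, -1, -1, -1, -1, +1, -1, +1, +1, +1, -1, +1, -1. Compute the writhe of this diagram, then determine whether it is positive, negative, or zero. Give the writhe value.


Step 1: Count positive crossings (+1).
Positive crossings: 6
Step 2: Count negative crossings (-1).
Negative crossings: 7
Step 3: Writhe = (positive) - (negative)
w = 6 - 7 = -1
Step 4: |w| = 1, and w is negative

-1


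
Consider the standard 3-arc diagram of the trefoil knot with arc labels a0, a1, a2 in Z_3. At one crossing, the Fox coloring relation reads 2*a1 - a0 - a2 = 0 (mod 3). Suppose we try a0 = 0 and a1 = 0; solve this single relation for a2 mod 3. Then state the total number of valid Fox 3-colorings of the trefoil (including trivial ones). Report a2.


Step 1: Apply the given crossing relation 2*a1 - a0 - a2 = 0 (mod 3).
  a2 = 2*a1 - a0 mod 3
  a2 = 2*0 - 0 mod 3
  a2 = 0 - 0 mod 3
  a2 = 0 mod 3 = 0
Step 2: The trefoil has determinant 3.
  Number of Fox p-colorings (p prime) is p^2 if p = 3, else p.
  Since p = 3 divides det = 3, the trefoil is 3-colorable.
  (Indeed for p = 3 any choice of a0, a1 extends to a valid coloring; the trial (a0, a1, a2) = (0, 0, 0) satisfies all three crossing relations.)
  Total colorings = 3^2 = 9
Step 3: a2 = 0, total Fox 3-colorings = 9

0


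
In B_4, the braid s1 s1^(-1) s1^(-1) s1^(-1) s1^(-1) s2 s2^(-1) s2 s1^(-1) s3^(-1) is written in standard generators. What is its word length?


The word length counts the number of generators (including inverses).
Listing each generator: s1, s1^(-1), s1^(-1), s1^(-1), s1^(-1), s2, s2^(-1), s2, s1^(-1), s3^(-1)
There are 10 generators in this braid word.

10


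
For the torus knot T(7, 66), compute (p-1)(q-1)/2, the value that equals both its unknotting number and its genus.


For a torus knot T(p,q), both the unknotting number and genus equal (p-1)(q-1)/2.
= (7-1)(66-1)/2
= 6*65/2
= 390/2 = 195

195


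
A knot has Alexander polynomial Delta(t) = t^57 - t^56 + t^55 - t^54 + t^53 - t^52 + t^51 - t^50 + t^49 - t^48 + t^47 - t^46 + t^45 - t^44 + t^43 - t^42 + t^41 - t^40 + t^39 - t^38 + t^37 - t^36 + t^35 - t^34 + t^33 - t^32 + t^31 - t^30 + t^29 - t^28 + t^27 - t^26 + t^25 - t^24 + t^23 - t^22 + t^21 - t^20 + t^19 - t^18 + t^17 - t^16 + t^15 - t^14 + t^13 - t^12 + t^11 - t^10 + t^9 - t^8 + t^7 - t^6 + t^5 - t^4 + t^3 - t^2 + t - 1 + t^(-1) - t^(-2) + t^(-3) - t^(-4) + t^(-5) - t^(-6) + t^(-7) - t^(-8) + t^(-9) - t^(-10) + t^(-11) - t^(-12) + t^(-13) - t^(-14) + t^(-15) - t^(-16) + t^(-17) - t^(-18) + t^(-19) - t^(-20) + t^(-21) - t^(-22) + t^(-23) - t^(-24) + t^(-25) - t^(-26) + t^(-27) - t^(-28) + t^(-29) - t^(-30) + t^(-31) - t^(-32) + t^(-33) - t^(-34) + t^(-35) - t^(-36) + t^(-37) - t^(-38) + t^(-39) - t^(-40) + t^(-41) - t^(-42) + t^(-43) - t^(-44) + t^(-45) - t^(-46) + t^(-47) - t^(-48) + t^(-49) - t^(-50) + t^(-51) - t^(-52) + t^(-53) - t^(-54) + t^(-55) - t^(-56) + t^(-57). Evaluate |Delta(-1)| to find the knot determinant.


Step 1: The polynomial has 115 terms with alternating signs, exponents from 57 down to -57.
Step 2: Substitute t = -1. The i-th term has coefficient (-1)^i and exponent (m-i),
  so its value is (-1)^i * (-1)^(m-i) = (-1)^m = -1 for every i.
Step 3: All 115 terms equal -1, so Delta(-1) = 115 * (-1) = -115
Step 4: |Delta(-1)| = 115

115


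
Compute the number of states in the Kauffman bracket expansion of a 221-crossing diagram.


Each crossing contributes 2 choices (A-smoothing or B-smoothing).
Total states = 2^221 = 3369993333393829974333376885877453834204643052817571560137951281152

3369993333393829974333376885877453834204643052817571560137951281152


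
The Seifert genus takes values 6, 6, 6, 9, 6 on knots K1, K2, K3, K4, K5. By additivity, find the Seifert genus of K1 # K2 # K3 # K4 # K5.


The Seifert genus is additive under connected sum.
Seifert genus(K1 # K2 # K3 # K4 # K5) = (6) + (6) + (6) + (9) + (6)
= 33

33


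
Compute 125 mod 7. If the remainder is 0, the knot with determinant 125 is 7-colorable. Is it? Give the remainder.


Step 1: A knot is p-colorable if and only if p divides its determinant.
Step 2: Compute 125 mod 7.
125 = 17 * 7 + 6
Step 3: 125 mod 7 = 6
Step 4: The knot is 7-colorable: no

6


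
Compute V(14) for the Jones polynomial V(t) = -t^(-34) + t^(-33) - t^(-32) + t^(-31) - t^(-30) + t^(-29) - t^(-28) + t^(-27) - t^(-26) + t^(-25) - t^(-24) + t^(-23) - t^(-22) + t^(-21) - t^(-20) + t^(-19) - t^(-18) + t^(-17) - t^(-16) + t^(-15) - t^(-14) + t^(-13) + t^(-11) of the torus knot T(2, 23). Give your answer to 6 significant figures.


Substituting t = 14 into V(t) = -t^(-34) + t^(-33) - t^(-32) + t^(-31) - t^(-30) + t^(-29) - t^(-28) + t^(-27) - t^(-26) + t^(-25) - t^(-24) + t^(-23) - t^(-22) + t^(-21) - t^(-20) + t^(-19) - t^(-18) + t^(-17) - t^(-16) + t^(-15) - t^(-14) + t^(-13) + t^(-11):
  (-)t^(-34) = -1.07559e-39
  (+)t^(-33) = 1.50583e-38
  (-)t^(-32) = -2.10816e-37
  (+)t^(-31) = 2.95142e-36
  (-)t^(-30) = -4.13199e-35
  (+)t^(-29) = 5.78478e-34
  (-)t^(-28) = -8.09869e-33
  (+)t^(-27) = 1.13382e-31
  (-)t^(-26) = -1.58734e-30
  (+)t^(-25) = 2.22228e-29
  (-)t^(-24) = -3.11119e-28
  (+)t^(-23) = 4.35567e-27
  (-)t^(-22) = -6.09794e-26
  (+)t^(-21) = 8.53712e-25
  (-)t^(-20) = -1.1952e-23
  (+)t^(-19) = 1.67327e-22
  (-)t^(-18) = -2.34258e-21
  (+)t^(-17) = 3.27962e-20
  (-)t^(-16) = -4.59147e-19
  (+)t^(-15) = 6.42805e-18
  (-)t^(-14) = -8.99927e-17
  (+)t^(-13) = 1.2599e-15
  (+)t^(-11) = 2.4694e-13
Sum = (-1.07559e-39) + (1.50583e-38) + (-2.10816e-37) + (2.95142e-36) + (-4.13199e-35) + (5.78478e-34) + (-8.09869e-33) + (1.13382e-31) + (-1.58734e-30) + (2.22228e-29) + (-3.11119e-28) + (4.35567e-27) + (-6.09794e-26) + (8.53712e-25) + (-1.1952e-23) + (1.67327e-22) + (-2.34258e-21) + (3.27962e-20) + (-4.59147e-19) + (6.42805e-18) + (-8.99927e-17) + (1.2599e-15) + (2.4694e-13)
= 2.481159983e-13
Rounded to 6 significant figures: 2.48116e-13

2.48116e-13


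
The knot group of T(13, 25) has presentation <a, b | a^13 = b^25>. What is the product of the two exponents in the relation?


The relation is a^13 = b^25.
Product of exponents = 13 * 25
= 325

325


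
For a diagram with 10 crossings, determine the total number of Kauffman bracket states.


Each crossing contributes 2 choices (A-smoothing or B-smoothing).
Total states = 2^10 = 1024

1024


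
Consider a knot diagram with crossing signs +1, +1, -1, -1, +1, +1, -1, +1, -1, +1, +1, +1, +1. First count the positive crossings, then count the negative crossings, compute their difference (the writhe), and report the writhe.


Step 1: Count positive crossings (+1).
Positive crossings: 9
Step 2: Count negative crossings (-1).
Negative crossings: 4
Step 3: Writhe = (positive) - (negative)
w = 9 - 4 = 5
Step 4: |w| = 5, and w is positive

5


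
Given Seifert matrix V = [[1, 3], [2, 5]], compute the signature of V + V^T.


Step 1: V + V^T = [[2, 5], [5, 10]]
Step 2: trace = 12, det = -5
Step 3: Discriminant = 12^2 - 4*(-5) = 164
Step 4: Eigenvalues: 12.4031, -0.403124
Step 5: Signature = (# positive eigenvalues) - (# negative eigenvalues) = 0

0


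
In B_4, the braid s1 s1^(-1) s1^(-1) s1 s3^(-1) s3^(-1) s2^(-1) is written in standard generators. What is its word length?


The word length counts the number of generators (including inverses).
Listing each generator: s1, s1^(-1), s1^(-1), s1, s3^(-1), s3^(-1), s2^(-1)
There are 7 generators in this braid word.

7


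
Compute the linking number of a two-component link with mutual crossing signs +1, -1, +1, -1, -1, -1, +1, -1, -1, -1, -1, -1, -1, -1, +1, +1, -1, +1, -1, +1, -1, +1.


Step 1: Count positive crossings: 8
Step 2: Count negative crossings: 14
Step 3: Sum of signs = 8 - 14 = -6
Step 4: Linking number = sum/2 = -6/2 = -3

-3


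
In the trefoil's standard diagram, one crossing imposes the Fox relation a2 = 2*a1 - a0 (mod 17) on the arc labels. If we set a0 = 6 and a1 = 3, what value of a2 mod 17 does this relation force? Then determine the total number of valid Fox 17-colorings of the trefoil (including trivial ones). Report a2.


Step 1: Apply the given crossing relation 2*a1 - a0 - a2 = 0 (mod 17).
  a2 = 2*a1 - a0 mod 17
  a2 = 2*3 - 6 mod 17
  a2 = 6 - 6 mod 17
  a2 = 0 mod 17 = 0
Step 2: The trefoil has determinant 3.
  Number of Fox p-colorings (p prime) is p^2 if p = 3, else p.
  Since 17 does not divide 3, only trivial (constant) colorings exist.
  (So the trial a0 = 6, a1 = 3 with a0 != a1 does NOT extend to a valid coloring of the whole trefoil: the other two crossing relations require 3*(a1 - a0) = 0 (mod 17), which fails.)
  Total colorings = 17
Step 3: a2 = 0, total Fox 17-colorings = 17

0


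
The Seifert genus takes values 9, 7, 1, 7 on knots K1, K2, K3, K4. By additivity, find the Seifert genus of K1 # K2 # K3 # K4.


The Seifert genus is additive under connected sum.
Seifert genus(K1 # K2 # K3 # K4) = (9) + (7) + (1) + (7)
= 24

24


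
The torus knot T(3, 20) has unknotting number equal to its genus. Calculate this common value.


For a torus knot T(p,q), both the unknotting number and genus equal (p-1)(q-1)/2.
= (3-1)(20-1)/2
= 2*19/2
= 38/2 = 19

19


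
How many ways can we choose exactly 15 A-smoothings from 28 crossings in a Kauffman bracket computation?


We choose which 15 of 28 crossings get A-smoothings.
C(28, 15) = 28! / (15! * 13!)
= 37442160

37442160


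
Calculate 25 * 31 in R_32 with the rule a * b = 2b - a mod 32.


25 * 31 = 2*31 - 25 mod 32
= 62 - 25 mod 32
= 37 mod 32 = 5

5
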